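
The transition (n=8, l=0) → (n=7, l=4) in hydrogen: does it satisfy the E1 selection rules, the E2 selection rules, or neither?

neither

Δl = 4 − 0 = +4; l_i + l_f = 4.
E1 (Δl = ±1): not satisfied.
E2 (Δl = 0,±2, l_i+l_f ≥ 2): not satisfied.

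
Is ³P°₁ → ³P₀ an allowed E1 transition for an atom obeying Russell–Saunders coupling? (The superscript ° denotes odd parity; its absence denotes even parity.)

Reading off the term symbols: S 1→1, L 1→1, J 1→0, parity odd→even.
Parity must change: odd → even — ✓.
ΔJ = 0, ±1 (not J=0↔0): J: 1 → 0, ΔJ = -1 — ✓.
ΔL = 0, ±1 (not L=0↔0): L: 1 → 1, ΔL = +0 — ✓.
ΔS = 0: S: 1 → 1 — ✓.
All four E1 rules are satisfied.

allowed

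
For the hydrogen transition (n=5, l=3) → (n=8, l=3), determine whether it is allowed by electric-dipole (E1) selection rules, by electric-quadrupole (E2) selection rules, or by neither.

E2

Δl = 3 − 3 = +0; l_i + l_f = 6.
E1 (Δl = ±1): not satisfied.
E2 (Δl = 0,±2, l_i+l_f ≥ 2): satisfied.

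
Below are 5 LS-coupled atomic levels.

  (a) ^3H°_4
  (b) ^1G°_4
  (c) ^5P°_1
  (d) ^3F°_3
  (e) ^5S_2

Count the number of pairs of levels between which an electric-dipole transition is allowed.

(a)–(b): forbidden (parity, ΔS).
(a)–(c): forbidden (parity, ΔS, ΔL, ΔJ).
(a)–(d): forbidden (parity, ΔL).
(a)–(e): forbidden (ΔS, ΔL, ΔJ).
(b)–(c): forbidden (parity, ΔS, ΔL, ΔJ).
(b)–(d): forbidden (parity, ΔS).
(b)–(e): forbidden (ΔS, ΔL, ΔJ).
(c)–(d): forbidden (parity, ΔS, ΔL, ΔJ).
(c)–(e): allowed.
(d)–(e): forbidden (ΔS, ΔL).
Allowed pairs: 1 of 10.

1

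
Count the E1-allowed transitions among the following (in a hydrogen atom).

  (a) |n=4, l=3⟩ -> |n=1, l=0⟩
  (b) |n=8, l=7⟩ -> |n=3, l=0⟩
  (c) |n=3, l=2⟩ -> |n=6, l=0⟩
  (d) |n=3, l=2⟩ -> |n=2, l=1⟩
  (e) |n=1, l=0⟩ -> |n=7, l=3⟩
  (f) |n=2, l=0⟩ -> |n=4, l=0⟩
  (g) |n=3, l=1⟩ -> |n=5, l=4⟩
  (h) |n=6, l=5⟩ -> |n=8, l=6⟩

(a) forbidden — Δl = -3 (E1 requires Δl = ±1)
(b) forbidden — Δl = -7 (E1 requires Δl = ±1)
(c) forbidden — Δl = -2 (E1 requires Δl = ±1)
(d) allowed
(e) forbidden — Δl = +3 (E1 requires Δl = ±1)
(f) forbidden — Δl = +0 (E1 requires Δl = ±1)
(g) forbidden — Δl = +3 (E1 requires Δl = ±1)
(h) allowed
Total allowed: 2 of 8.

2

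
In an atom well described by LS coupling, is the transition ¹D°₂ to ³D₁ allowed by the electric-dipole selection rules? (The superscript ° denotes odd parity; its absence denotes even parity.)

Initial level: S=0, L=2, J=2, parity odd. Final level: S=1, L=2, J=1, parity even.
ΔJ = 0, ±1 (not J=0↔0): J: 2 → 1, ΔJ = -1 — satisfied.
Parity must change: odd → even — satisfied.
ΔS = 0: S: 0 → 1 — violated.
ΔL = 0, ±1 (not L=0↔0): L: 2 → 2, ΔL = +0 — satisfied.
Rule(s) violated: ΔS.

forbidden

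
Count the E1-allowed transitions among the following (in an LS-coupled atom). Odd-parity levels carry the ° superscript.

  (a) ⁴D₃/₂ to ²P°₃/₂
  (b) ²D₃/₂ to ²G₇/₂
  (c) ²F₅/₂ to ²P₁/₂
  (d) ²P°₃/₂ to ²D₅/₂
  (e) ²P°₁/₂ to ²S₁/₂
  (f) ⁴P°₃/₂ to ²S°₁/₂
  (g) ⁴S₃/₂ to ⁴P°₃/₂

3

(a) forbidden (ΔS fails)
(b) forbidden (parity, ΔL, ΔJ fail)
(c) forbidden (parity, ΔL, ΔJ fail)
(d) allowed
(e) allowed
(f) forbidden (parity, ΔS fail)
(g) allowed
Total allowed: 3 of 7.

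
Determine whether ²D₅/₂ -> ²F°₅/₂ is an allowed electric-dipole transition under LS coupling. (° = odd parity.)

allowed

Initial level: S=1/2, L=2, J=5/2, parity even. Final level: S=1/2, L=3, J=5/2, parity odd.
Parity must change: even → odd — satisfied.
ΔS = 0: S: 1/2 → 1/2 — satisfied.
ΔL = 0, ±1 (not L=0↔0): L: 2 → 3, ΔL = +1 — satisfied.
ΔJ = 0, ±1 (not J=0↔0): J: 5/2 → 5/2, ΔJ = +0 — satisfied.
All four E1 rules are satisfied.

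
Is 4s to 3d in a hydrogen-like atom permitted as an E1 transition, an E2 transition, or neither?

E2

Δl = 2 − 0 = +2; l_i + l_f = 2.
E1 (Δl = ±1): not satisfied.
E2 (Δl = 0,±2, l_i+l_f ≥ 2): satisfied.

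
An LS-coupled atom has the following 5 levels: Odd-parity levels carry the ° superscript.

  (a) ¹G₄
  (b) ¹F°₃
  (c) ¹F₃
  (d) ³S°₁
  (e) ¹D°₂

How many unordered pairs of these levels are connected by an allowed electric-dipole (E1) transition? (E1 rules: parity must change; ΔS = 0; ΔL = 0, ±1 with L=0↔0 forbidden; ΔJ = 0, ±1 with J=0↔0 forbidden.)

3

(a)–(b): allowed.
(a)–(c): forbidden (parity).
(a)–(d): forbidden (ΔS, ΔL, ΔJ).
(a)–(e): forbidden (ΔL, ΔJ).
(b)–(c): allowed.
(b)–(d): forbidden (parity, ΔS, ΔL, ΔJ).
(b)–(e): forbidden (parity).
(c)–(d): forbidden (ΔS, ΔL, ΔJ).
(c)–(e): allowed.
(d)–(e): forbidden (parity, ΔS, ΔL).
Allowed pairs: 3 of 10.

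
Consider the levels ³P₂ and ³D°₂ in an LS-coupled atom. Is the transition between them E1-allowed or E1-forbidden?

Initial level: S=1, L=1, J=2, parity even. Final level: S=1, L=2, J=2, parity odd.
ΔJ = 0, ±1 (not J=0↔0): J: 2 → 2, ΔJ = +0 — ok.
Parity must change: even → odd — ok.
ΔL = 0, ±1 (not L=0↔0): L: 1 → 2, ΔL = +1 — ok.
ΔS = 0: S: 1 → 1 — ok.
All four E1 rules are satisfied.

allowed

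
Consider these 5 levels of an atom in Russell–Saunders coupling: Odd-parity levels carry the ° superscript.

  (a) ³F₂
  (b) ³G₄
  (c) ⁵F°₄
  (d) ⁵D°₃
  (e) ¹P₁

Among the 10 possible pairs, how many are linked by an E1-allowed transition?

(a)–(b): forbidden (parity, ΔJ).
(a)–(c): forbidden (ΔS, ΔJ).
(a)–(d): forbidden (ΔS).
(a)–(e): forbidden (parity, ΔS, ΔL).
(b)–(c): forbidden (ΔS).
(b)–(d): forbidden (ΔS, ΔL).
(b)–(e): forbidden (parity, ΔS, ΔL, ΔJ).
(c)–(d): forbidden (parity).
(c)–(e): forbidden (ΔS, ΔL, ΔJ).
(d)–(e): forbidden (ΔS, ΔJ).
Allowed pairs: 0 of 10.

0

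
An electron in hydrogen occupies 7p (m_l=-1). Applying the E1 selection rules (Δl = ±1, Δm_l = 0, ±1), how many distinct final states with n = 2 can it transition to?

1

E1 requires Δl = ±1, so l_f ∈ {0, 2}; with 0 ≤ l_f ≤ n_f−1 = 1, the allowed l_f values are {0}.
For l_f = 0: m_f ∈ {m_i−1, m_i, m_i+1} ∩ [−0, 0] = {0} → 1 state.
Total: 1.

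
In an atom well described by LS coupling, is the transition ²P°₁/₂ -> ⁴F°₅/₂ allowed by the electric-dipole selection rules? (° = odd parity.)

forbidden

Reading off the term symbols: S 1/2→3/2, L 1→3, J 1/2→5/2, parity odd→odd.
Parity must change: odd → odd — ✗.
ΔS = 0: S: 1/2 → 3/2 — ✗.
ΔL = 0, ±1 (not L=0↔0): L: 1 → 3, ΔL = +2 — ✗.
ΔJ = 0, ±1 (not J=0↔0): J: 1/2 → 5/2, ΔJ = +2 — ✗.
Rule(s) violated: parity, ΔS, ΔL, ΔJ.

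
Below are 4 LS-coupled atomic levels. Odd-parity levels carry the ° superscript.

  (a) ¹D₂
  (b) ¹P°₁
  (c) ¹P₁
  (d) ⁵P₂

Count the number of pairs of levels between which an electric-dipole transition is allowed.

(a)–(b): allowed.
(a)–(c): forbidden (parity).
(a)–(d): forbidden (parity, ΔS).
(b)–(c): allowed.
(b)–(d): forbidden (ΔS).
(c)–(d): forbidden (parity, ΔS).
Allowed pairs: 2 of 6.

2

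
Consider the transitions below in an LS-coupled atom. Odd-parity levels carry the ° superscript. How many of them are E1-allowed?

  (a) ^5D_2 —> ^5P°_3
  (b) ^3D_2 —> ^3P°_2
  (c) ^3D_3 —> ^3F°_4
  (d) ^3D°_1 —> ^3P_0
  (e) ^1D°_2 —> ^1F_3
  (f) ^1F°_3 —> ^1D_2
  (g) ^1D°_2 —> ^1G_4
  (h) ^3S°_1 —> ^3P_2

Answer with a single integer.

7

(a) allowed
(b) allowed
(c) allowed
(d) allowed
(e) allowed
(f) allowed
(g) forbidden (ΔL, ΔJ fail)
(h) allowed
Total allowed: 7 of 8.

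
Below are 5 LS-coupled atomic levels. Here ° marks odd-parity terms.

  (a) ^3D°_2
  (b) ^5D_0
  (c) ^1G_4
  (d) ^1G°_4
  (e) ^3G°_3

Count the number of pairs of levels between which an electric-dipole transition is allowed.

1

(a)–(b): forbidden (ΔS, ΔJ).
(a)–(c): forbidden (ΔS, ΔL, ΔJ).
(a)–(d): forbidden (parity, ΔS, ΔL, ΔJ).
(a)–(e): forbidden (parity, ΔL).
(b)–(c): forbidden (parity, ΔS, ΔL, ΔJ).
(b)–(d): forbidden (ΔS, ΔL, ΔJ).
(b)–(e): forbidden (ΔS, ΔL, ΔJ).
(c)–(d): allowed.
(c)–(e): forbidden (ΔS).
(d)–(e): forbidden (parity, ΔS).
Allowed pairs: 1 of 10.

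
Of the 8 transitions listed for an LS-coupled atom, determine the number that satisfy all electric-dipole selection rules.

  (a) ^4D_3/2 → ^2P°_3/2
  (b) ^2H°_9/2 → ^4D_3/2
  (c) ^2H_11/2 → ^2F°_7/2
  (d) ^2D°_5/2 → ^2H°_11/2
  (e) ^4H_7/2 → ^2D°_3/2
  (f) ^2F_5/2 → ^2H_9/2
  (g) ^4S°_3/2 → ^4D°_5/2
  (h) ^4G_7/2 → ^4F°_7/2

(a) forbidden (ΔS fails)
(b) forbidden (ΔS, ΔL, ΔJ fail)
(c) forbidden (ΔL, ΔJ fail)
(d) forbidden (parity, ΔL, ΔJ fail)
(e) forbidden (ΔS, ΔL, ΔJ fail)
(f) forbidden (parity, ΔL, ΔJ fail)
(g) forbidden (parity, ΔL fail)
(h) allowed
Total allowed: 1 of 8.

1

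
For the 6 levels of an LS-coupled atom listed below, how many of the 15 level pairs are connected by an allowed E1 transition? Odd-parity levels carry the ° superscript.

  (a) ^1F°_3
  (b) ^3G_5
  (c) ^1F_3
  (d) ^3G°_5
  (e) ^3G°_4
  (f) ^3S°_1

3

(a)–(b): forbidden (ΔS, ΔJ).
(a)–(c): allowed.
(a)–(d): forbidden (parity, ΔS, ΔJ).
(a)–(e): forbidden (parity, ΔS).
(a)–(f): forbidden (parity, ΔS, ΔL, ΔJ).
(b)–(c): forbidden (parity, ΔS, ΔJ).
(b)–(d): allowed.
(b)–(e): allowed.
(b)–(f): forbidden (ΔL, ΔJ).
(c)–(d): forbidden (ΔS, ΔJ).
(c)–(e): forbidden (ΔS).
(c)–(f): forbidden (ΔS, ΔL, ΔJ).
(d)–(e): forbidden (parity).
(d)–(f): forbidden (parity, ΔL, ΔJ).
(e)–(f): forbidden (parity, ΔL, ΔJ).
Allowed pairs: 3 of 15.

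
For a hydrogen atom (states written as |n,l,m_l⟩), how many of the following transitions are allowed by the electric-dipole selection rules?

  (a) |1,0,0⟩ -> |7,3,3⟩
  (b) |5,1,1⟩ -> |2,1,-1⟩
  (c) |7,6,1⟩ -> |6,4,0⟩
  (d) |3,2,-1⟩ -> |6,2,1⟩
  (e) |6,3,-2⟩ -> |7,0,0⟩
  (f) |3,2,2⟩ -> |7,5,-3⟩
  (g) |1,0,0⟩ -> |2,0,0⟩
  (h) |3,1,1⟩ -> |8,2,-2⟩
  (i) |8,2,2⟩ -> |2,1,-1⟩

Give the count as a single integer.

0

(a) forbidden — Δl = +3 (E1 requires Δl = ±1); Δm_l = +3 (E1 requires Δm_l = 0, ±1)
(b) forbidden — Δl = +0 (E1 requires Δl = ±1); Δm_l = -2 (E1 requires Δm_l = 0, ±1)
(c) forbidden — Δl = -2 (E1 requires Δl = ±1)
(d) forbidden — Δl = +0 (E1 requires Δl = ±1); Δm_l = +2 (E1 requires Δm_l = 0, ±1)
(e) forbidden — Δl = -3 (E1 requires Δl = ±1); Δm_l = +2 (E1 requires Δm_l = 0, ±1)
(f) forbidden — Δl = +3 (E1 requires Δl = ±1); Δm_l = -5 (E1 requires Δm_l = 0, ±1)
(g) forbidden — Δl = +0 (E1 requires Δl = ±1)
(h) forbidden — Δm_l = -3 (E1 requires Δm_l = 0, ±1)
(i) forbidden — Δm_l = -3 (E1 requires Δm_l = 0, ±1)
Total allowed: 0 of 9.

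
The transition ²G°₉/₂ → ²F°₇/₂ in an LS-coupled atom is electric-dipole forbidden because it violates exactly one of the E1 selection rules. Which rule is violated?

parity

ΔS = 0: S: 1/2 → 1/2 — ok.
ΔL = 0, ±1 (not L=0↔0): L: 4 → 3, ΔL = -1 — ok.
ΔJ = 0, ±1 (not J=0↔0): J: 9/2 → 7/2, ΔJ = -1 — ok.
Parity must change: odd → odd — fails.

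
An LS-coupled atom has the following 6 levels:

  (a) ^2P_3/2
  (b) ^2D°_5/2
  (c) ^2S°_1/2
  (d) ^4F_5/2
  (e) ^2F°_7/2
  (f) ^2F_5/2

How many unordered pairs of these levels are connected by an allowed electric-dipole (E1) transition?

4

(a)–(b): allowed.
(a)–(c): allowed.
(a)–(d): forbidden (parity, ΔS, ΔL).
(a)–(e): forbidden (ΔL, ΔJ).
(a)–(f): forbidden (parity, ΔL).
(b)–(c): forbidden (parity, ΔL, ΔJ).
(b)–(d): forbidden (ΔS).
(b)–(e): forbidden (parity).
(b)–(f): allowed.
(c)–(d): forbidden (ΔS, ΔL, ΔJ).
(c)–(e): forbidden (parity, ΔL, ΔJ).
(c)–(f): forbidden (ΔL, ΔJ).
(d)–(e): forbidden (ΔS).
(d)–(f): forbidden (parity, ΔS).
(e)–(f): allowed.
Allowed pairs: 4 of 15.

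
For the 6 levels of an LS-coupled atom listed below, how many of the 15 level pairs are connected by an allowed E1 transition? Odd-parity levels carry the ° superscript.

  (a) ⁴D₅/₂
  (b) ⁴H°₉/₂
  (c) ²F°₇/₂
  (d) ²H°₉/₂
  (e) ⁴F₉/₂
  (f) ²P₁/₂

0

(a)–(b): forbidden (ΔL, ΔJ).
(a)–(c): forbidden (ΔS).
(a)–(d): forbidden (ΔS, ΔL, ΔJ).
(a)–(e): forbidden (parity, ΔJ).
(a)–(f): forbidden (parity, ΔS, ΔJ).
(b)–(c): forbidden (parity, ΔS, ΔL).
(b)–(d): forbidden (parity, ΔS).
(b)–(e): forbidden (ΔL).
(b)–(f): forbidden (ΔS, ΔL, ΔJ).
(c)–(d): forbidden (parity, ΔL).
(c)–(e): forbidden (ΔS).
(c)–(f): forbidden (ΔL, ΔJ).
(d)–(e): forbidden (ΔS, ΔL).
(d)–(f): forbidden (ΔL, ΔJ).
(e)–(f): forbidden (parity, ΔS, ΔL, ΔJ).
Allowed pairs: 0 of 15.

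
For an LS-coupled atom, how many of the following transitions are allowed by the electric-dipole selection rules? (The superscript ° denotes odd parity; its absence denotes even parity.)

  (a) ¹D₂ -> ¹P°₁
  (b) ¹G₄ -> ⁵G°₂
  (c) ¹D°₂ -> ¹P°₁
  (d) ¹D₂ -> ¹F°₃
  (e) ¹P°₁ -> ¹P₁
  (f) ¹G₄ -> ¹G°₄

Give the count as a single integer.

4

(a) allowed
(b) forbidden (ΔS, ΔJ fail)
(c) forbidden (parity fails)
(d) allowed
(e) allowed
(f) allowed
Total allowed: 4 of 6.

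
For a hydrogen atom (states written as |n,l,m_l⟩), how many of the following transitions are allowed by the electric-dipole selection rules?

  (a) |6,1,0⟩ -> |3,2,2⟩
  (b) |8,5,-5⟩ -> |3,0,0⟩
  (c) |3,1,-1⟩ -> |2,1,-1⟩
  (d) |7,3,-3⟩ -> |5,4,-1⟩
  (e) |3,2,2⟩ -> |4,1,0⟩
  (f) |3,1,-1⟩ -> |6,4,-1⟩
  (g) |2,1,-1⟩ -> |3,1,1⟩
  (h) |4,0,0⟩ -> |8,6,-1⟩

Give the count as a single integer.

0

(a) forbidden — Δm_l = +2 (E1 requires Δm_l = 0, ±1)
(b) forbidden — Δl = -5 (E1 requires Δl = ±1); Δm_l = +5 (E1 requires Δm_l = 0, ±1)
(c) forbidden — Δl = +0 (E1 requires Δl = ±1)
(d) forbidden — Δm_l = +2 (E1 requires Δm_l = 0, ±1)
(e) forbidden — Δm_l = -2 (E1 requires Δm_l = 0, ±1)
(f) forbidden — Δl = +3 (E1 requires Δl = ±1)
(g) forbidden — Δl = +0 (E1 requires Δl = ±1); Δm_l = +2 (E1 requires Δm_l = 0, ±1)
(h) forbidden — Δl = +6 (E1 requires Δl = ±1)
Total allowed: 0 of 8.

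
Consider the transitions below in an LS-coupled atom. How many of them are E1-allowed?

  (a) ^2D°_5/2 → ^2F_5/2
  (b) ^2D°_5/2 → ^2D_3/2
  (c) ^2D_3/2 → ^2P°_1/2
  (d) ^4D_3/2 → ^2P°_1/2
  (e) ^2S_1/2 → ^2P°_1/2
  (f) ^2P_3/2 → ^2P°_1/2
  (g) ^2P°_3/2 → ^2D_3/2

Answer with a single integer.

6

(a) allowed
(b) allowed
(c) allowed
(d) forbidden (ΔS fails)
(e) allowed
(f) allowed
(g) allowed
Total allowed: 6 of 7.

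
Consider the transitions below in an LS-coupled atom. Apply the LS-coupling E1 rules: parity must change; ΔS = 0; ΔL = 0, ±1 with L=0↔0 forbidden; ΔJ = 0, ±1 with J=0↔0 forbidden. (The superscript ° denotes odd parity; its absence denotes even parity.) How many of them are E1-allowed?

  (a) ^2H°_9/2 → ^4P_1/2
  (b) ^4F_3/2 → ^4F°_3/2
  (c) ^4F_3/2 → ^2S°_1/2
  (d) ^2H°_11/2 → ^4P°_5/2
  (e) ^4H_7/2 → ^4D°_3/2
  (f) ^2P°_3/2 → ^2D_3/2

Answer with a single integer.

(a) forbidden (ΔS, ΔL, ΔJ fail)
(b) allowed
(c) forbidden (ΔS, ΔL fail)
(d) forbidden (parity, ΔS, ΔL, ΔJ fail)
(e) forbidden (ΔL, ΔJ fail)
(f) allowed
Total allowed: 2 of 6.

2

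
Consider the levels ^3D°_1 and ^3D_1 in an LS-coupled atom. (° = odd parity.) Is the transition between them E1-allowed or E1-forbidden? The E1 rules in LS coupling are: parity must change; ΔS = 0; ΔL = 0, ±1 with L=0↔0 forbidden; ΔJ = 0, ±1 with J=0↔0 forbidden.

Parity must change: odd → even — ✓.
ΔS = 0: S: 1 → 1 — ✓.
ΔL = 0, ±1 (not L=0↔0): L: 2 → 2, ΔL = +0 — ✓.
ΔJ = 0, ±1 (not J=0↔0): J: 1 → 1, ΔJ = +0 — ✓.
All four E1 rules are satisfied.

allowed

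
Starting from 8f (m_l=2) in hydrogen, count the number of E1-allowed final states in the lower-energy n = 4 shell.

E1 requires Δl = ±1, so l_f ∈ {2, 4}; with 0 ≤ l_f ≤ n_f−1 = 3, the allowed l_f values are {2}.
For l_f = 2: m_f ∈ {m_i−1, m_i, m_i+1} ∩ [−2, 2] = {1, 2} → 2 states.
Total: 2.

2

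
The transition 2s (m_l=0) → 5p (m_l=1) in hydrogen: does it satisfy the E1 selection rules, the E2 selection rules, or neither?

Δl = 1 − 0 = +1; l_i + l_f = 1.
Δm_l = +1.
E1 (Δl = ±1, |Δm_l| ≤ 1): satisfied.
E2 (Δl = 0,±2, l_i+l_f ≥ 2, |Δm_l| ≤ 2): not satisfied.

E1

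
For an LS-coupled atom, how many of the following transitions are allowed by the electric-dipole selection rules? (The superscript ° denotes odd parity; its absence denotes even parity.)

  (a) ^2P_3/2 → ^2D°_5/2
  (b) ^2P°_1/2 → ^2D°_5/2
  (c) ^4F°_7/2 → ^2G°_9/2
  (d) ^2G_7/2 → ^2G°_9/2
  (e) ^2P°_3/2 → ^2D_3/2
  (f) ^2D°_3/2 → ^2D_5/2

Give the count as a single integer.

4

(a) allowed
(b) forbidden (parity, ΔJ fail)
(c) forbidden (parity, ΔS fail)
(d) allowed
(e) allowed
(f) allowed
Total allowed: 4 of 6.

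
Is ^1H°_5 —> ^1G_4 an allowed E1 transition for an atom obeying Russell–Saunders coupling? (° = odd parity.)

Parity must change: odd → even — passes.
ΔS = 0: S: 0 → 0 — passes.
ΔL = 0, ±1 (not L=0↔0): L: 5 → 4, ΔL = -1 — passes.
ΔJ = 0, ±1 (not J=0↔0): J: 5 → 4, ΔJ = -1 — passes.
All four E1 rules are satisfied.

allowed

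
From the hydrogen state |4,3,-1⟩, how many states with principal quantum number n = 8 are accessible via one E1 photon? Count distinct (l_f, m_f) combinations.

6

E1 requires Δl = ±1, so l_f ∈ {2, 4}; with 0 ≤ l_f ≤ n_f−1 = 7, the allowed l_f values are {2, 4}.
For l_f = 2: m_f ∈ {m_i−1, m_i, m_i+1} ∩ [−2, 2] = {-2, -1, 0} → 3 states.
For l_f = 4: m_f ∈ {m_i−1, m_i, m_i+1} ∩ [−4, 4] = {-2, -1, 0} → 3 states.
Total: 6.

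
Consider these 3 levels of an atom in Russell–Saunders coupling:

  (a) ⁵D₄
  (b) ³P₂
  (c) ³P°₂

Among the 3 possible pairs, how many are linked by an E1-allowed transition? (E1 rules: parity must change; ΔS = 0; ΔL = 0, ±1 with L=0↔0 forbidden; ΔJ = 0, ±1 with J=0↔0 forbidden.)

(a)–(b): forbidden (parity, ΔS, ΔJ).
(a)–(c): forbidden (ΔS, ΔJ).
(b)–(c): allowed.
Allowed pairs: 1 of 3.

1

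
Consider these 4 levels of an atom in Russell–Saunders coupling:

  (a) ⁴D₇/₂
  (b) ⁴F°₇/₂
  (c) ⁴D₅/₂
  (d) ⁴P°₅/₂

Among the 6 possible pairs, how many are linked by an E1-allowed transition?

(a)–(b): allowed.
(a)–(c): forbidden (parity).
(a)–(d): allowed.
(b)–(c): allowed.
(b)–(d): forbidden (parity, ΔL).
(c)–(d): allowed.
Allowed pairs: 4 of 6.

4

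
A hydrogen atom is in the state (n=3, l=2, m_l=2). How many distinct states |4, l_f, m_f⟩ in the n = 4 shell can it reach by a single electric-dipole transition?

4

E1 requires Δl = ±1, so l_f ∈ {1, 3}; with 0 ≤ l_f ≤ n_f−1 = 3, the allowed l_f values are {1, 3}.
For l_f = 1: m_f ∈ {m_i−1, m_i, m_i+1} ∩ [−1, 1] = {1} → 1 state.
For l_f = 3: m_f ∈ {m_i−1, m_i, m_i+1} ∩ [−3, 3] = {1, 2, 3} → 3 states.
Total: 4.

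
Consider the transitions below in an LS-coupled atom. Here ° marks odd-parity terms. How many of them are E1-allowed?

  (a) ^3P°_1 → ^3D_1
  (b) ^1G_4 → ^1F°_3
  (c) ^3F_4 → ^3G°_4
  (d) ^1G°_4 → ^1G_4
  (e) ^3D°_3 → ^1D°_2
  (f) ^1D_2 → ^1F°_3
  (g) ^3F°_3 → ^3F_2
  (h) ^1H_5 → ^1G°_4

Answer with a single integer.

(a) allowed
(b) allowed
(c) allowed
(d) allowed
(e) forbidden (parity, ΔS fail)
(f) allowed
(g) allowed
(h) allowed
Total allowed: 7 of 8.

7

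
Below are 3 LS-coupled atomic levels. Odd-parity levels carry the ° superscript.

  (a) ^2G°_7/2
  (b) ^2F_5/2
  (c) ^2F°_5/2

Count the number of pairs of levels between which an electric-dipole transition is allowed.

2

(a)–(b): allowed.
(a)–(c): forbidden (parity).
(b)–(c): allowed.
Allowed pairs: 2 of 3.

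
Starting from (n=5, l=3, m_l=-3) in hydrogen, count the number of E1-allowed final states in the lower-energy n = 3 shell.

1

E1 requires Δl = ±1, so l_f ∈ {2, 4}; with 0 ≤ l_f ≤ n_f−1 = 2, the allowed l_f values are {2}.
For l_f = 2: m_f ∈ {m_i−1, m_i, m_i+1} ∩ [−2, 2] = {-2} → 1 state.
Total: 1.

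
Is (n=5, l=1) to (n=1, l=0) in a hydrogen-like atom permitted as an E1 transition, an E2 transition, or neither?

E1

Δl = 0 − 1 = -1; l_i + l_f = 1.
E1 (Δl = ±1): satisfied.
E2 (Δl = 0,±2, l_i+l_f ≥ 2): not satisfied.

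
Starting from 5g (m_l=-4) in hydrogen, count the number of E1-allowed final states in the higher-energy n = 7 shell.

4

E1 requires Δl = ±1, so l_f ∈ {3, 5}; with 0 ≤ l_f ≤ n_f−1 = 6, the allowed l_f values are {3, 5}.
For l_f = 3: m_f ∈ {m_i−1, m_i, m_i+1} ∩ [−3, 3] = {-3} → 1 state.
For l_f = 5: m_f ∈ {m_i−1, m_i, m_i+1} ∩ [−5, 5] = {-5, -4, -3} → 3 states.
Total: 4.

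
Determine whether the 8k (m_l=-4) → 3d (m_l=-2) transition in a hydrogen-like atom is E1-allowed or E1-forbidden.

l: 7 → 2 (Δl = -5). Δl = ±1 fails.
Δm_l = -2 − (-4) = +2. E1 requires Δm_l = 0, ±1: fails.
The transition is electric-dipole forbidden.

forbidden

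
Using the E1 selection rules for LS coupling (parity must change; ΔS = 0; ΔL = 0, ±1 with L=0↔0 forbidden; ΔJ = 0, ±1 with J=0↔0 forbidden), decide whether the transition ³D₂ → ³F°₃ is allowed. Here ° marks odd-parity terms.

Initial level: S=1, L=2, J=2, parity even. Final level: S=1, L=3, J=3, parity odd.
Parity must change: even → odd — ✓.
ΔS = 0: S: 1 → 1 — ✓.
ΔL = 0, ±1 (not L=0↔0): L: 2 → 3, ΔL = +1 — ✓.
ΔJ = 0, ±1 (not J=0↔0): J: 2 → 3, ΔJ = +1 — ✓.
All four E1 rules are satisfied.

allowed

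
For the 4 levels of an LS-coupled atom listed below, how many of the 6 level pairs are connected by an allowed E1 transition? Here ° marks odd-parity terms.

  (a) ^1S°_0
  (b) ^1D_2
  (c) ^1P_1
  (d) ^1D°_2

3

(a)–(b): forbidden (ΔL, ΔJ).
(a)–(c): allowed.
(a)–(d): forbidden (parity, ΔL, ΔJ).
(b)–(c): forbidden (parity).
(b)–(d): allowed.
(c)–(d): allowed.
Allowed pairs: 3 of 6.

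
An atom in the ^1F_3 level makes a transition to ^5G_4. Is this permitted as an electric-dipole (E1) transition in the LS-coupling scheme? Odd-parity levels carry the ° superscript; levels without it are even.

Parity must change: even → even — fails.
ΔS = 0: S: 0 → 2 — fails.
ΔL = 0, ±1 (not L=0↔0): L: 3 → 4, ΔL = +1 — passes.
ΔJ = 0, ±1 (not J=0↔0): J: 3 → 4, ΔJ = +1 — passes.
Rule(s) violated: parity, ΔS.

forbidden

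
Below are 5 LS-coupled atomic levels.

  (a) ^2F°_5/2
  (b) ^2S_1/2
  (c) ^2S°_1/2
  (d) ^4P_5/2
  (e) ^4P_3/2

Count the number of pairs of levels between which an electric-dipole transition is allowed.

0

(a)–(b): forbidden (ΔL, ΔJ).
(a)–(c): forbidden (parity, ΔL, ΔJ).
(a)–(d): forbidden (ΔS, ΔL).
(a)–(e): forbidden (ΔS, ΔL).
(b)–(c): forbidden (ΔL).
(b)–(d): forbidden (parity, ΔS, ΔJ).
(b)–(e): forbidden (parity, ΔS).
(c)–(d): forbidden (ΔS, ΔJ).
(c)–(e): forbidden (ΔS).
(d)–(e): forbidden (parity).
Allowed pairs: 0 of 10.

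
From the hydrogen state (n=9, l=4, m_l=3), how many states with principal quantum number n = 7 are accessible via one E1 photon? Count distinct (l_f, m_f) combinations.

5

E1 requires Δl = ±1, so l_f ∈ {3, 5}; with 0 ≤ l_f ≤ n_f−1 = 6, the allowed l_f values are {3, 5}.
For l_f = 3: m_f ∈ {m_i−1, m_i, m_i+1} ∩ [−3, 3] = {2, 3} → 2 states.
For l_f = 5: m_f ∈ {m_i−1, m_i, m_i+1} ∩ [−5, 5] = {2, 3, 4} → 3 states.
Total: 5.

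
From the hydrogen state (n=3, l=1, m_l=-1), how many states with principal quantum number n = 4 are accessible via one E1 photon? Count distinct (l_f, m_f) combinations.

4

E1 requires Δl = ±1, so l_f ∈ {0, 2}; with 0 ≤ l_f ≤ n_f−1 = 3, the allowed l_f values are {0, 2}.
For l_f = 0: m_f ∈ {m_i−1, m_i, m_i+1} ∩ [−0, 0] = {0} → 1 state.
For l_f = 2: m_f ∈ {m_i−1, m_i, m_i+1} ∩ [−2, 2] = {-2, -1, 0} → 3 states.
Total: 4.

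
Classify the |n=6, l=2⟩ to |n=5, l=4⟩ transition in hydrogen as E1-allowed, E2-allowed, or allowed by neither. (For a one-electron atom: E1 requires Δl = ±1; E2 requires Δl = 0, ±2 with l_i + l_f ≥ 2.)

E2

Δl = 4 − 2 = +2; l_i + l_f = 6.
E1 (Δl = ±1): not satisfied.
E2 (Δl = 0,±2, l_i+l_f ≥ 2): satisfied.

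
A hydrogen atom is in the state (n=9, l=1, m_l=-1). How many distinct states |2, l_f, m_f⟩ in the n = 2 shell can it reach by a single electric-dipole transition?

1

E1 requires Δl = ±1, so l_f ∈ {0, 2}; with 0 ≤ l_f ≤ n_f−1 = 1, the allowed l_f values are {0}.
For l_f = 0: m_f ∈ {m_i−1, m_i, m_i+1} ∩ [−0, 0] = {0} → 1 state.
Total: 1.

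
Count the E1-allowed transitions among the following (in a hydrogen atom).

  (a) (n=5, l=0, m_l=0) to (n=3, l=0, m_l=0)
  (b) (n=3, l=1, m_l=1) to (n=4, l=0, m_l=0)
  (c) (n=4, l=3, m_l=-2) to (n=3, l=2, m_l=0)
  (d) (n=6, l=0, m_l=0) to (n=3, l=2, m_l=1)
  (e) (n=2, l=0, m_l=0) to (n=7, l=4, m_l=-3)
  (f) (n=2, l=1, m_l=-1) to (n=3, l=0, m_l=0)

2

(a) forbidden — Δl = +0 (E1 requires Δl = ±1)
(b) allowed
(c) forbidden — Δm_l = +2 (E1 requires Δm_l = 0, ±1)
(d) forbidden — Δl = +2 (E1 requires Δl = ±1)
(e) forbidden — Δl = +4 (E1 requires Δl = ±1); Δm_l = -3 (E1 requires Δm_l = 0, ±1)
(f) allowed
Total allowed: 2 of 6.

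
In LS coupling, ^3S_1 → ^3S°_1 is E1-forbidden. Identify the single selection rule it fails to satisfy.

the L=0 ↔ L=0 exclusion

Reading off the term symbols: S 1→1, L 0→0, J 1→1, parity even→odd.
ΔJ = 0, ±1 (not J=0↔0): J: 1 → 1, ΔJ = +0 — satisfied.
Parity must change: even → odd — satisfied.
ΔL = 0, ±1 (not L=0↔0): L: 0 → 0, ΔL = +0 — violated.
ΔS = 0: S: 1 → 1 — satisfied.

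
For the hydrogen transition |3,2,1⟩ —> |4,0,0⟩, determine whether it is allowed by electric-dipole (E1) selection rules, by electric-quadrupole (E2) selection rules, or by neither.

E2

Δl = 0 − 2 = -2; l_i + l_f = 2.
Δm_l = -1.
E1 (Δl = ±1, |Δm_l| ≤ 1): not satisfied.
E2 (Δl = 0,±2, l_i+l_f ≥ 2, |Δm_l| ≤ 2): satisfied.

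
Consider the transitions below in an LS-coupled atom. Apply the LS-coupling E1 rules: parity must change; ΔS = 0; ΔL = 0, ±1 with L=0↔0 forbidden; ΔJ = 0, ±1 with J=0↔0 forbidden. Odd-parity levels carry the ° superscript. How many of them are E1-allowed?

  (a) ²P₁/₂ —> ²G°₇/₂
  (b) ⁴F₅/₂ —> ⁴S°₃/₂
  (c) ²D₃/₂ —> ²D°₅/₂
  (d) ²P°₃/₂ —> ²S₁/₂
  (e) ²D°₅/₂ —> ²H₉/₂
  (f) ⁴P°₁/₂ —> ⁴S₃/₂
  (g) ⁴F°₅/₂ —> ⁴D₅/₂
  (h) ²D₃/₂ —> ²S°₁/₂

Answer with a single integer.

(a) forbidden (ΔL, ΔJ fail)
(b) forbidden (ΔL fails)
(c) allowed
(d) allowed
(e) forbidden (ΔL, ΔJ fail)
(f) allowed
(g) allowed
(h) forbidden (ΔL fails)
Total allowed: 4 of 8.

4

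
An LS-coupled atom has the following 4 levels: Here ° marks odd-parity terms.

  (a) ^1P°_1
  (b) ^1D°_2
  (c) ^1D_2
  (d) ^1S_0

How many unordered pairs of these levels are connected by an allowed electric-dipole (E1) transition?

(a)–(b): forbidden (parity).
(a)–(c): allowed.
(a)–(d): allowed.
(b)–(c): allowed.
(b)–(d): forbidden (ΔL, ΔJ).
(c)–(d): forbidden (parity, ΔL, ΔJ).
Allowed pairs: 3 of 6.

3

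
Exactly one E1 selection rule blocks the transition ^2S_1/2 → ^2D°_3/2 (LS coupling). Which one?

the ΔL = 0, ±1 rule

Parity must change: even → odd — ok.
ΔS = 0: S: 1/2 → 1/2 — ok.
ΔL = 0, ±1 (not L=0↔0): L: 0 → 2, ΔL = +2 — fails.
ΔJ = 0, ±1 (not J=0↔0): J: 1/2 → 3/2, ΔJ = +1 — ok.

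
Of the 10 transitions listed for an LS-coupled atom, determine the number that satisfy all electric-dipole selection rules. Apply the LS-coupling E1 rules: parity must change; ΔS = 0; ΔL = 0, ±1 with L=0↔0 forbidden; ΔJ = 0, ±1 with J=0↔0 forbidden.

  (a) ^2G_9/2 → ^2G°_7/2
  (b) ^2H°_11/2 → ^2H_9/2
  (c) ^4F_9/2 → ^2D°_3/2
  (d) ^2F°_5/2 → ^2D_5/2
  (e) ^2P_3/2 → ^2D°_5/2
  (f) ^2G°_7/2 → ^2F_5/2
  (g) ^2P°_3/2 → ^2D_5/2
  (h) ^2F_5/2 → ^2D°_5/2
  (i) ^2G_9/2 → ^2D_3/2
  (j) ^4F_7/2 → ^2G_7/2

7

(a) allowed
(b) allowed
(c) forbidden (ΔS, ΔJ fail)
(d) allowed
(e) allowed
(f) allowed
(g) allowed
(h) allowed
(i) forbidden (parity, ΔL, ΔJ fail)
(j) forbidden (parity, ΔS fail)
Total allowed: 7 of 10.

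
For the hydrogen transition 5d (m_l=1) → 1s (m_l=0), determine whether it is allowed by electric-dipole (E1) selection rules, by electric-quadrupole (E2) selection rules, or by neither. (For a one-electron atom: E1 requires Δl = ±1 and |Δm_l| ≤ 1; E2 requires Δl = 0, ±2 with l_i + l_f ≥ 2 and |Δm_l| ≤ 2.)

Δl = 0 − 2 = -2; l_i + l_f = 2.
Δm_l = -1.
E1 (Δl = ±1, |Δm_l| ≤ 1): not satisfied.
E2 (Δl = 0,±2, l_i+l_f ≥ 2, |Δm_l| ≤ 2): satisfied.

E2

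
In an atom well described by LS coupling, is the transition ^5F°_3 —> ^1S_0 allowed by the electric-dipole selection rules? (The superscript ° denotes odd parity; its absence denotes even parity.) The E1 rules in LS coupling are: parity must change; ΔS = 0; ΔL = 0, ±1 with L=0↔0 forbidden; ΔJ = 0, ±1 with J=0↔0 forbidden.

forbidden

Parity must change: odd → even — passes.
ΔS = 0: S: 2 → 0 — fails.
ΔL = 0, ±1 (not L=0↔0): L: 3 → 0, ΔL = -3 — fails.
ΔJ = 0, ±1 (not J=0↔0): J: 3 → 0, ΔJ = -3 — fails.
Rule(s) violated: ΔS, ΔL, ΔJ.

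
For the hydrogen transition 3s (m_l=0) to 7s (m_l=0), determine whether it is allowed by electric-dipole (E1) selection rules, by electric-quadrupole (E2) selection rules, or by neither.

neither

Δl = 0 − 0 = +0; l_i + l_f = 0.
Δm_l = +0.
E1 (Δl = ±1, |Δm_l| ≤ 1): not satisfied.
E2 (Δl = 0,±2, l_i+l_f ≥ 2, |Δm_l| ≤ 2): not satisfied.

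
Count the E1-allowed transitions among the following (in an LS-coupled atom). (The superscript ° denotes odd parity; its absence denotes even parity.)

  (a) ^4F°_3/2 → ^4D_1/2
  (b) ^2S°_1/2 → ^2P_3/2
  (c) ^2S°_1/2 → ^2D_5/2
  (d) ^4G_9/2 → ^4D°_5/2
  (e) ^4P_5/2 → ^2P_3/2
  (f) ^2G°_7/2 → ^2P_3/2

2

(a) allowed
(b) allowed
(c) forbidden (ΔL, ΔJ fail)
(d) forbidden (ΔL, ΔJ fail)
(e) forbidden (parity, ΔS fail)
(f) forbidden (ΔL, ΔJ fail)
Total allowed: 2 of 6.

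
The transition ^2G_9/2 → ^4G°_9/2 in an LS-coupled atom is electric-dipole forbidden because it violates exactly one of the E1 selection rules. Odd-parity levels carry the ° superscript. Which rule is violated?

Parity must change: even → odd — ✓.
ΔS = 0: S: 1/2 → 3/2 — ✗.
ΔL = 0, ±1 (not L=0↔0): L: 4 → 4, ΔL = +0 — ✓.
ΔJ = 0, ±1 (not J=0↔0): J: 9/2 → 9/2, ΔJ = +0 — ✓.

the ΔS = 0 rule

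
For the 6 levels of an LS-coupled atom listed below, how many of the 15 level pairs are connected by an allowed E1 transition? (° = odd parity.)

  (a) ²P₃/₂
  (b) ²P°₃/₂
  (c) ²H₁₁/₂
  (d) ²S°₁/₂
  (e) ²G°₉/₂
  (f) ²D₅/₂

(a)–(b): allowed.
(a)–(c): forbidden (parity, ΔL, ΔJ).
(a)–(d): allowed.
(a)–(e): forbidden (ΔL, ΔJ).
(a)–(f): forbidden (parity).
(b)–(c): forbidden (ΔL, ΔJ).
(b)–(d): forbidden (parity).
(b)–(e): forbidden (parity, ΔL, ΔJ).
(b)–(f): allowed.
(c)–(d): forbidden (ΔL, ΔJ).
(c)–(e): allowed.
(c)–(f): forbidden (parity, ΔL, ΔJ).
(d)–(e): forbidden (parity, ΔL, ΔJ).
(d)–(f): forbidden (ΔL, ΔJ).
(e)–(f): forbidden (ΔL, ΔJ).
Allowed pairs: 4 of 15.

4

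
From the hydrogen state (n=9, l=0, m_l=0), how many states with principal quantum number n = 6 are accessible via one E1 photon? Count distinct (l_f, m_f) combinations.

3

E1 requires Δl = ±1, so l_f ∈ {-1, 1}; with 0 ≤ l_f ≤ n_f−1 = 5, the allowed l_f values are {1}.
For l_f = 1: m_f ∈ {m_i−1, m_i, m_i+1} ∩ [−1, 1] = {-1, 0, 1} → 3 states.
Total: 3.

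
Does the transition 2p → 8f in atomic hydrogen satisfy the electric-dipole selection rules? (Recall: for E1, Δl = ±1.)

forbidden

Initial l = 1, final l = 3, so Δl = +2. E1 requires Δl = ±1: fails.
The transition is electric-dipole forbidden.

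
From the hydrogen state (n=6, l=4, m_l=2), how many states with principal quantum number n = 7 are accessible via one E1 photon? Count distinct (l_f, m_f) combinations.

6

E1 requires Δl = ±1, so l_f ∈ {3, 5}; with 0 ≤ l_f ≤ n_f−1 = 6, the allowed l_f values are {3, 5}.
For l_f = 3: m_f ∈ {m_i−1, m_i, m_i+1} ∩ [−3, 3] = {1, 2, 3} → 3 states.
For l_f = 5: m_f ∈ {m_i−1, m_i, m_i+1} ∩ [−5, 5] = {1, 2, 3} → 3 states.
Total: 6.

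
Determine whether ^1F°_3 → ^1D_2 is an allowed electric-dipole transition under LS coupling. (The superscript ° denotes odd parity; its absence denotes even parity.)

Initial level: S=0, L=3, J=3, parity odd. Final level: S=0, L=2, J=2, parity even.
Parity must change: odd → even — ✓.
ΔS = 0: S: 0 → 0 — ✓.
ΔL = 0, ±1 (not L=0↔0): L: 3 → 2, ΔL = -1 — ✓.
ΔJ = 0, ±1 (not J=0↔0): J: 3 → 2, ΔJ = -1 — ✓.
All four E1 rules are satisfied.

allowed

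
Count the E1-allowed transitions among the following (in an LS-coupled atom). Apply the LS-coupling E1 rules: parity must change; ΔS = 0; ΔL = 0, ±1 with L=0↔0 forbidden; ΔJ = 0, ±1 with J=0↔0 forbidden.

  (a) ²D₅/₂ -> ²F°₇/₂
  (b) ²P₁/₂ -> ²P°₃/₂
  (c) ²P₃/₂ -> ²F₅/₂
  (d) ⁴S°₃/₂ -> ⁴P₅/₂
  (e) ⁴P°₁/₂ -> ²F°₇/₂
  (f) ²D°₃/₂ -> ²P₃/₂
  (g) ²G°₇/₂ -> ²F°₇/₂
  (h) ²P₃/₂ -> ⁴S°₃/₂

(a) allowed
(b) allowed
(c) forbidden (parity, ΔL fail)
(d) allowed
(e) forbidden (parity, ΔS, ΔL, ΔJ fail)
(f) allowed
(g) forbidden (parity fails)
(h) forbidden (ΔS fails)
Total allowed: 4 of 8.

4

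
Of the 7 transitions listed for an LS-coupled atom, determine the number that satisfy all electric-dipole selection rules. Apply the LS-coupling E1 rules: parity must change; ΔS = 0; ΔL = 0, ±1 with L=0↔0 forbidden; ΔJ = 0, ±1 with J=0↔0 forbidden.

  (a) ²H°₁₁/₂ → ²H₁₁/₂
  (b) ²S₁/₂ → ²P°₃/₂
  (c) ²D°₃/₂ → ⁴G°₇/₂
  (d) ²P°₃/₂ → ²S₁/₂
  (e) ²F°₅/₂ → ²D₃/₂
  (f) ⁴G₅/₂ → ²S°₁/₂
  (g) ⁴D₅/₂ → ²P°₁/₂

4

(a) allowed
(b) allowed
(c) forbidden (parity, ΔS, ΔL, ΔJ fail)
(d) allowed
(e) allowed
(f) forbidden (ΔS, ΔL, ΔJ fail)
(g) forbidden (ΔS, ΔJ fail)
Total allowed: 4 of 7.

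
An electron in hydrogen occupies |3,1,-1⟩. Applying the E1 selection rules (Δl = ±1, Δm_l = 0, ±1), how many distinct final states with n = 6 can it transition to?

4

E1 requires Δl = ±1, so l_f ∈ {0, 2}; with 0 ≤ l_f ≤ n_f−1 = 5, the allowed l_f values are {0, 2}.
For l_f = 0: m_f ∈ {m_i−1, m_i, m_i+1} ∩ [−0, 0] = {0} → 1 state.
For l_f = 2: m_f ∈ {m_i−1, m_i, m_i+1} ∩ [−2, 2] = {-2, -1, 0} → 3 states.
Total: 4.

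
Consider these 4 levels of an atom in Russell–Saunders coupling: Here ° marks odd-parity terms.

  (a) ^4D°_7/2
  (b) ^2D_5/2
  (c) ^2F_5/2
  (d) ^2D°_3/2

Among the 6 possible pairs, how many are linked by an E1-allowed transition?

2

(a)–(b): forbidden (ΔS).
(a)–(c): forbidden (ΔS).
(a)–(d): forbidden (parity, ΔS, ΔJ).
(b)–(c): forbidden (parity).
(b)–(d): allowed.
(c)–(d): allowed.
Allowed pairs: 2 of 6.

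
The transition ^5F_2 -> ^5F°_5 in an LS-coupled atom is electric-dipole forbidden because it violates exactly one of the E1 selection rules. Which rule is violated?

the ΔJ = 0, ±1 rule

Initial level: S=2, L=3, J=2, parity even. Final level: S=2, L=3, J=5, parity odd.
Parity must change: even → odd — ✓.
ΔS = 0: S: 2 → 2 — ✓.
ΔL = 0, ±1 (not L=0↔0): L: 3 → 3, ΔL = +0 — ✓.
ΔJ = 0, ±1 (not J=0↔0): J: 2 → 5, ΔJ = +3 — ✗.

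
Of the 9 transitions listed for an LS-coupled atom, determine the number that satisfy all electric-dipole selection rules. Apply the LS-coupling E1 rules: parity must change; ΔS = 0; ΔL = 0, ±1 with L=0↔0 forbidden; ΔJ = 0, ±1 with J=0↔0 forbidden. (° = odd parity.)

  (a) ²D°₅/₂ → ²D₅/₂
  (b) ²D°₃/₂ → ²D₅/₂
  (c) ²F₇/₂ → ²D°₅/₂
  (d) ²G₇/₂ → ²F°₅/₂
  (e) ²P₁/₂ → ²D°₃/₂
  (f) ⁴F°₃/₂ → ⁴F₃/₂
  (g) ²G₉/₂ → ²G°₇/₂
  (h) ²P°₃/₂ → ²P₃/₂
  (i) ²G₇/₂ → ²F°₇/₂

(a) allowed
(b) allowed
(c) allowed
(d) allowed
(e) allowed
(f) allowed
(g) allowed
(h) allowed
(i) allowed
Total allowed: 9 of 9.

9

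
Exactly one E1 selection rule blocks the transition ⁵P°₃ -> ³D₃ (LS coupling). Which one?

Reading off the term symbols: S 2→1, L 1→2, J 3→3, parity odd→even.
ΔS = 0: S: 2 → 1 — ✗.
ΔL = 0, ±1 (not L=0↔0): L: 1 → 2, ΔL = +1 — ✓.
Parity must change: odd → even — ✓.
ΔJ = 0, ±1 (not J=0↔0): J: 3 → 3, ΔJ = +0 — ✓.

the ΔS = 0 rule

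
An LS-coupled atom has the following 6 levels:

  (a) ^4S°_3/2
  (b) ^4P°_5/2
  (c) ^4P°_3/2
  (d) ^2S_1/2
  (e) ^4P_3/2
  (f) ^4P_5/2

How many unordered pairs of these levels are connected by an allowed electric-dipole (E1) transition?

(a)–(b): forbidden (parity).
(a)–(c): forbidden (parity).
(a)–(d): forbidden (ΔS, ΔL).
(a)–(e): allowed.
(a)–(f): allowed.
(b)–(c): forbidden (parity).
(b)–(d): forbidden (ΔS, ΔJ).
(b)–(e): allowed.
(b)–(f): allowed.
(c)–(d): forbidden (ΔS).
(c)–(e): allowed.
(c)–(f): allowed.
(d)–(e): forbidden (parity, ΔS).
(d)–(f): forbidden (parity, ΔS, ΔJ).
(e)–(f): forbidden (parity).
Allowed pairs: 6 of 15.

6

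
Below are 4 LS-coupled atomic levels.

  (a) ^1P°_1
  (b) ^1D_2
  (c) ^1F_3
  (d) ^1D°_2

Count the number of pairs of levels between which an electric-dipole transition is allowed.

(a)–(b): allowed.
(a)–(c): forbidden (ΔL, ΔJ).
(a)–(d): forbidden (parity).
(b)–(c): forbidden (parity).
(b)–(d): allowed.
(c)–(d): allowed.
Allowed pairs: 3 of 6.

3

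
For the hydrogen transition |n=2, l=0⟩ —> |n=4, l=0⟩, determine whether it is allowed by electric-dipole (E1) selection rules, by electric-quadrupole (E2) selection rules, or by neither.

Δl = 0 − 0 = +0; l_i + l_f = 0.
E1 (Δl = ±1): not satisfied.
E2 (Δl = 0,±2, l_i+l_f ≥ 2): not satisfied.

neither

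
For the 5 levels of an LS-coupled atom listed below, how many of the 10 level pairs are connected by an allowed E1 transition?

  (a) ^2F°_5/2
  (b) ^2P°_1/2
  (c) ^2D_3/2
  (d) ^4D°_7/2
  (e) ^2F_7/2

(a)–(b): forbidden (parity, ΔL, ΔJ).
(a)–(c): allowed.
(a)–(d): forbidden (parity, ΔS).
(a)–(e): allowed.
(b)–(c): allowed.
(b)–(d): forbidden (parity, ΔS, ΔJ).
(b)–(e): forbidden (ΔL, ΔJ).
(c)–(d): forbidden (ΔS, ΔJ).
(c)–(e): forbidden (parity, ΔJ).
(d)–(e): forbidden (ΔS).
Allowed pairs: 3 of 10.

3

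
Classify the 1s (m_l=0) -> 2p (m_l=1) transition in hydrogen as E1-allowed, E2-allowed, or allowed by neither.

E1

Δl = 1 − 0 = +1; l_i + l_f = 1.
Δm_l = +1.
E1 (Δl = ±1, |Δm_l| ≤ 1): satisfied.
E2 (Δl = 0,±2, l_i+l_f ≥ 2, |Δm_l| ≤ 2): not satisfied.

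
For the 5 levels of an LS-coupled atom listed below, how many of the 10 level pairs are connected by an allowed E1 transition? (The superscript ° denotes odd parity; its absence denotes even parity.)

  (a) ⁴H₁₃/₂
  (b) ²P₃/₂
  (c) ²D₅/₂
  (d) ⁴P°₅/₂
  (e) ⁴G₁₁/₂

0

(a)–(b): forbidden (parity, ΔS, ΔL, ΔJ).
(a)–(c): forbidden (parity, ΔS, ΔL, ΔJ).
(a)–(d): forbidden (ΔL, ΔJ).
(a)–(e): forbidden (parity).
(b)–(c): forbidden (parity).
(b)–(d): forbidden (ΔS).
(b)–(e): forbidden (parity, ΔS, ΔL, ΔJ).
(c)–(d): forbidden (ΔS).
(c)–(e): forbidden (parity, ΔS, ΔL, ΔJ).
(d)–(e): forbidden (ΔL, ΔJ).
Allowed pairs: 0 of 10.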